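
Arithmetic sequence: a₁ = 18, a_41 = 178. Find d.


d = (aₙ - a₁)/(n-1)
= (178 - 18)/(41-1)
= 160/40 = 4

d = 4


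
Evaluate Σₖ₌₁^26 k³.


n(n+1)/2 = 26×27/2 = 351
Σk³ = 351² = 123201

Σk³ = 123201


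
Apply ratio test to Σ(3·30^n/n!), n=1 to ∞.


aₙ = 3·30^n/n!
a_{n+1}/aₙ = 30^(n+1)/(n+1)! × n!/30^n  (constant 3 cancels)
= 30/(n+1)
L = lim(n→∞) 30/(n+1) = 0
L < 1 → series CONVERGES

Converges (ratio test: L = 0 < 1)


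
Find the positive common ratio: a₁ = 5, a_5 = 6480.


r^(n-1) = aₙ/a₁
r^4 = 6480/5 = 1296
r = 1296^(1/4)
= ±6; taking r > 0 gives r = 6

r = 6


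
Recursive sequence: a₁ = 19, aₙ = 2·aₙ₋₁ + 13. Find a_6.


Computing step by step:
a_1 = 19
a_2 = 51
a_3 = 115
a_4 = 243
a_5 = 499
a_6 = 1011


a_6 = 1011


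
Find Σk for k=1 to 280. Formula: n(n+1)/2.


n(n+1)/2 = 280×281/2 = 78680/2 = 39340

Σk = 39340


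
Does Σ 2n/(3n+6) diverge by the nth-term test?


lim(n→∞) 2n/(3n+6) = 2/3 = 2/3  (divide numerator and denominator by n)
lim aₙ = 2/3 ≠ 0 → series DIVERGES

Diverges (lim aₙ = 2/3 ≠ 0)


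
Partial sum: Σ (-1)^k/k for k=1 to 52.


S = -1 + 1/2 - 1/3 + 1/4 - 1/5 + 1/6 - 1/7 + 1/8 ± ...
= -0.6836
(Full series converges to -ln(2) ≈ -0.6931)

S_52 = -0.6836


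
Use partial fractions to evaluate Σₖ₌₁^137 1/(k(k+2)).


1/(k(k+2)) = (1/2)·(1/k - 1/(k+2)) (partial fractions)
Telescoping: Σ = (1/2)·(1 + 1/2 - 1/138 - 1/139) = 7124/9591

Sum = 7124/9591


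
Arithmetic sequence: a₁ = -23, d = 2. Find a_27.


aₙ = a₁ + (n-1)d
= -23 + (27-1)×2
= -23 + 52
= 29

a_27 = 29


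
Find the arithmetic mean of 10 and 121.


AM = (10 + 121)/2 = 131/2 = 65.5

AM = 65.5


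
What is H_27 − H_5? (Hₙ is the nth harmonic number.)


Σₖ₌6^27 1/k = 1/6 + 1/7 + 1/8 + ... + 1/27
= 129153912863/80313433200
≈ 1.6081

Sum = 129153912863/80313433200 ≈ 1.6081


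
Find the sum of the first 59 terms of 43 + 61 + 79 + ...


aₙ = 43 + (59-1)×18 = 1087
Sₙ = n(a₁+aₙ)/2 = 59×(43+1087)/2
= 59×1130/2 = 33335

S_59 = 33335


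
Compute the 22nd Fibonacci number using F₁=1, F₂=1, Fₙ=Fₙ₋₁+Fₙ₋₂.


Fibonacci sequence: 1, 1, 2, 3, 5, 8, 13, 21, 34, 55, 89, ...
F(22) = 17711

F(22) = 17711


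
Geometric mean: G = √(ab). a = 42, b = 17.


GM = √(42×17) = √714 = 26.7208

GM = 26.7208


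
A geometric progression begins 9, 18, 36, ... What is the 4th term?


aₙ = a₁·r^(n-1)
= 9×2^3
= 9×8
= 72

a_4 = 72


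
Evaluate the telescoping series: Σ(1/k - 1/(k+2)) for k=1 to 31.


Telescoping with gap 2: two head and two tail terms survive.
= (1 + 1/2) - (1/32 + 1/33)
= 3/2 - 1/32 - 1/33 = 1519/1056

Sum = 1519/1056


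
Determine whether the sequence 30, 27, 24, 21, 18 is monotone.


Differences: -3, -3, -3, -3
All differences < 0 → strictly DECREASING

Monotonically decreasing


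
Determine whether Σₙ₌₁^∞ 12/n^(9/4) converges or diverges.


p-series test: Σ c/n^p converges if p > 1, diverges if p ≤ 1 (constant c > 0 doesn't affect convergence).
p = 9/4
9/4 > 1 → CONVERGES

Converges (p = 9/4 > 1)


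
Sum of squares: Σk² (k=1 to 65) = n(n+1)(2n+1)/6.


n = 65
n(n+1)(2n+1)/6 = 65×66×131/6
= 561990/6 = 93665

Σk² = 93665


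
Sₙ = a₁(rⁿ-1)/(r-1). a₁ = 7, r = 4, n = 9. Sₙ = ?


Sₙ = 7×(4^9 - 1)/(4 - 1)
= 7×(262144 - 1)/3
= 7×262143/3
= 611667

S_9 = 611667


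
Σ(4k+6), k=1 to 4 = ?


Σ(4k+6) = 4·Σk + 6·n
= 4·10 + 6·4
= 40 + 24 = 64

Σ = 64


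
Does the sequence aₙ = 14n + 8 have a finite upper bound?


aₙ = 14n + 8 → as n→∞, aₙ→∞
No finite upper bound exists
The sequence is UNBOUNDED

Unbounded (aₙ → ∞ as n → ∞)


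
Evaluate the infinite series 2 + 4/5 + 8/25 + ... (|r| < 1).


S∞ = a₁/(1-r) = 2/(1 - 2/5)
= 2/(3/5)
= 10/3

S∞ = 10/3


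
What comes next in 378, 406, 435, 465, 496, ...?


Pattern: triangular numbers: n(n+1)/2
Terms: 378, 406, 435, 465, 496
Next term = 528

Next term = 528


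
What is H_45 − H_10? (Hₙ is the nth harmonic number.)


Σₖ₌11^45 1/k = 1/11 + 1/12 + 1/13 + ... + 1/45
= 13808926545210682009/9419588158802421600
≈ 1.466

Sum = 13808926545210682009/9419588158802421600 ≈ 1.466


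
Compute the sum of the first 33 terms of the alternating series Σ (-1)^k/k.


S = -1 + 1/2 - 1/3 + 1/4 - 1/5 + 1/6 - 1/7 + 1/8 ± ...
= -0.7081
(Full series converges to -ln(2) ≈ -0.6931)

S_33 = -0.7081


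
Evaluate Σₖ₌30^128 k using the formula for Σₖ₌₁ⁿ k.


Σₖ₌30^128 k = Σₖ₌₁^128 k − Σₖ₌₁^29 k
= 128·129/2 − 29·30/2
= 8256 − 435 = 7821

Σk = 7821


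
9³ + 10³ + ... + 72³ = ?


Σₖ₌9^72 k³ = [72·73/2]² − [8·9/2]²
= 6906384 − 1296 = 6905088

Σk³ = 6905088


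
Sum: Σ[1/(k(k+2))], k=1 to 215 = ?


1/(k(k+2)) = (1/2)·(1/k - 1/(k+2)) (partial fractions)
Telescoping: Σ = (1/2)·(1 + 1/2 - 1/216 - 1/217) = 69875/93744

Sum = 69875/93744


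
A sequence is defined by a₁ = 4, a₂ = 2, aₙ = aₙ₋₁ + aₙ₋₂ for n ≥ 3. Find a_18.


Computing iteratively: 4, 2, 6, 8, 14, 22, 36, 58, 94, 152, 246, 398, ...
a_18 = 7142

a_18 = 7142


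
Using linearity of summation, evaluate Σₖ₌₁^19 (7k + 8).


Σ(7k+8) = 7·Σk + 8·n
= 7·190 + 8·19
= 1330 + 152 = 1482

Σ = 1482


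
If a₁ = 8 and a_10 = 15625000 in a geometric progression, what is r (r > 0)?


r^(n-1) = aₙ/a₁
r^9 = 15625000/8 = 1953125
r = 1953125^(1/9)
= 5

r = 5


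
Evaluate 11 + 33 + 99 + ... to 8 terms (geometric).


Sₙ = 11×(3^8 - 1)/(3 - 1)
= 11×(6561 - 1)/2
= 11×6560/2
= 36080

S_8 = 36080


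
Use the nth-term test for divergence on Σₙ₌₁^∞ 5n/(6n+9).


lim(n→∞) 5n/(6n+9) = 5/6 = 5/6  (divide numerator and denominator by n)
lim aₙ = 5/6 ≠ 0 → series DIVERGES

Diverges (lim aₙ = 5/6 ≠ 0)


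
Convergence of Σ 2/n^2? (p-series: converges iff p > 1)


p-series test: Σ c/n^p converges if p > 1, diverges if p ≤ 1 (constant c > 0 doesn't affect convergence).
p = 2
2 > 1 → CONVERGES

Converges (p = 2 > 1)


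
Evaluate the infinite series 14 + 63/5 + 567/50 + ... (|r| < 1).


S∞ = a₁/(1-r) = 14/(1 - 9/10)
= 14/(1/10)
= 140

S∞ = 140


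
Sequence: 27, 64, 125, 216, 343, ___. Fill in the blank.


Pattern: perfect cubes: n³
Terms: 27, 64, 125, 216, 343
Next term = 512

Next term = 512


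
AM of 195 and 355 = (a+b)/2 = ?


AM = (195 + 355)/2 = 550/2 = 275

AM = 275


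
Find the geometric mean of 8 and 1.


GM = √(8×1) = √8 = 2.8284

GM = 2.8284


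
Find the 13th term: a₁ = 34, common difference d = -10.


aₙ = a₁ + (n-1)d
= 34 + (13-1)×-10
= 34 - 120
= -86

a_13 = -86


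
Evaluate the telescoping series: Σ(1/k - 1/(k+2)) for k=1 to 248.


Telescoping with gap 2: two head and two tail terms survive.
= (1 + 1/2) - (1/249 + 1/250)
= 3/2 - 1/249 - 1/250 = 46438/31125

Sum = 46438/31125


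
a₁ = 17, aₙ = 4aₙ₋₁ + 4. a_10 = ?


Computing step by step:
a_1 = 17
a_2 = 72
a_3 = 292
a_4 = 1172
a_5 = 4692
a_6 = 18772
a_7 = 75092
a_8 = 300372
a_9 = 1201492
a_10 = 4805972


a_10 = 4805972


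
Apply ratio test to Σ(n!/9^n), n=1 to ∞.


aₙ = n!/9^n
a_{n+1}/aₙ = (n+1)!/9^(n+1) × 9^n/n!
= (n+1)/9
L = lim(n→∞) (n+1)/9 = ∞
L > 1 → series DIVERGES

Diverges (ratio test: L = ∞ > 1)


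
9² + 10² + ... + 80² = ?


Σₖ₌9^80 k² = Σₖ₌₁^80 k² − Σₖ₌₁^8 k²
= 80·81·161/6 − 8·9·17/6
= 173880 − 204 = 173676

Σk² = 173676


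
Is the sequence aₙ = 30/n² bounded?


a₁ = 30, a₂ = 30/4, a₃ = 30/9, ...
0 < aₙ ≤ 30 for all n ≥ 1
The sequence IS bounded

Bounded (0 < aₙ ≤ 30)


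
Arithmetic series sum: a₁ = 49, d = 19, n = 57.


aₙ = 49 + (57-1)×19 = 1113
Sₙ = n(a₁+aₙ)/2 = 57×(49+1113)/2
= 57×1162/2 = 33117

S_57 = 33117


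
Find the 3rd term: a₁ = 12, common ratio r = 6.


aₙ = a₁·r^(n-1)
= 12×6^2
= 12×36
= 432

a_3 = 432


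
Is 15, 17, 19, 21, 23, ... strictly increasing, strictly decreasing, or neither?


Differences: 2, 2, 2, 2
All differences > 0 → strictly INCREASING

Monotonically increasing


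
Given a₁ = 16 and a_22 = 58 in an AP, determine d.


d = (aₙ - a₁)/(n-1)
= (58 - 16)/(22-1)
= 42/21 = 2

d = 2


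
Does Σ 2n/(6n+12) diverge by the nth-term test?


lim(n→∞) 2n/(6n+12) = 2/6 = 1/3  (divide numerator and denominator by n)
lim aₙ = 1/3 ≠ 0 → series DIVERGES

Diverges (lim aₙ = 1/3 ≠ 0)


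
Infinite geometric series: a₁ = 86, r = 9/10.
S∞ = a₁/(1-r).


S∞ = a₁/(1-r) = 86/(1 - 9/10)
= 86/(1/10)
= 860

S∞ = 860


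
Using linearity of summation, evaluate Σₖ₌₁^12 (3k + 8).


Σ(3k+8) = 3·Σk + 8·n
= 3·78 + 8·12
= 234 + 96 = 330

Σ = 330


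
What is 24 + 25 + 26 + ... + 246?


Σₖ₌24^246 k = Σₖ₌₁^246 k − Σₖ₌₁^23 k
= 246·247/2 − 23·24/2
= 30381 − 276 = 30105

Σk = 30105


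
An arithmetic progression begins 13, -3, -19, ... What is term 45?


aₙ = a₁ + (n-1)d
= 13 + (45-1)×-16
= 13 - 704
= -691

a_45 = -691


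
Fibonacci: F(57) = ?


Fibonacci sequence: 1, 1, 2, 3, 5, 8, 13, 21, 34, 55, 89, ...
F(57) = 365435296162

F(57) = 365435296162


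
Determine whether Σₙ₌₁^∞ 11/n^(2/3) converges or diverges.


p-series test: Σ c/n^p converges if p > 1, diverges if p ≤ 1 (constant c > 0 doesn't affect convergence).
p = 2/3
2/3 ≤ 1 → DIVERGES

Diverges (p = 2/3 ≤ 1)


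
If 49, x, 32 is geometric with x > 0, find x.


GM = √(49×32) = √1568 = 39.598

GM = 39.598


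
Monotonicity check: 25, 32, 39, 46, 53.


Differences: 7, 7, 7, 7
All differences > 0 → strictly INCREASING

Monotonically increasing


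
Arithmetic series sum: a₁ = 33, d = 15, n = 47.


aₙ = 33 + (47-1)×15 = 723
Sₙ = n(a₁+aₙ)/2 = 47×(33+723)/2
= 47×756/2 = 17766

S_47 = 17766


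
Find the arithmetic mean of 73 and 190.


AM = (73 + 190)/2 = 263/2 = 131.5

AM = 131.5


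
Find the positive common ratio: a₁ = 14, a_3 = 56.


r^(n-1) = aₙ/a₁
r^2 = 56/14 = 4
r = 4^(1/2)
= ±2; taking r > 0 gives r = 2

r = 2


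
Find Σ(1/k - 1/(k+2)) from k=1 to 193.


Telescoping with gap 2: two head and two tail terms survive.
= (1 + 1/2) - (1/194 + 1/195)
= 3/2 - 1/194 - 1/195 = 28178/18915

Sum = 28178/18915


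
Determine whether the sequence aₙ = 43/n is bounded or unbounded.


a₁ = 43, a₂ = 43/2, a₃ = 43/3, ...
0 < aₙ ≤ 43 for all n ≥ 1
Lower bound: 0, Upper bound: 43
The sequence IS bounded

Bounded (0 < aₙ ≤ 43)


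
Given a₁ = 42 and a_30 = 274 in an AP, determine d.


d = (aₙ - a₁)/(n-1)
= (274 - 42)/(30-1)
= 232/29 = 8

d = 8


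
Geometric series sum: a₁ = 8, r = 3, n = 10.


Sₙ = 8×(3^10 - 1)/(3 - 1)
= 8×(59049 - 1)/2
= 8×59048/2
= 236192

S_10 = 236192


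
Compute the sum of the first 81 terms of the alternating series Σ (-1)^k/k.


S = -1 + 1/2 - 1/3 + 1/4 - 1/5 + 1/6 - 1/7 + 1/8 ± ...
= -0.6993
(Full series converges to -ln(2) ≈ -0.6931)

S_81 = -0.6993


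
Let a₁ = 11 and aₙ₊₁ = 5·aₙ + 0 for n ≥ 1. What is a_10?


Computing step by step:
a_1 = 11
a_2 = 55
a_3 = 275
a_4 = 1375
a_5 = 6875
a_6 = 34375
a_7 = 171875
a_8 = 859375
a_9 = 4296875
a_10 = 21484375


a_10 = 21484375


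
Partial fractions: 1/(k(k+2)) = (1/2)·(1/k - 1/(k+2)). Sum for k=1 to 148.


1/(k(k+2)) = (1/2)·(1/k - 1/(k+2)) (partial fractions)
Telescoping: Σ = (1/2)·(1 + 1/2 - 1/149 - 1/150) = 16613/22350

Sum = 16613/22350


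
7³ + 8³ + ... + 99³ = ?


Σₖ₌7^99 k³ = [99·100/2]² − [6·7/2]²
= 24502500 − 441 = 24502059

Σk³ = 24502059


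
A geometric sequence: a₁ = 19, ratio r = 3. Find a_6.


aₙ = a₁·r^(n-1)
= 19×3^5
= 19×243
= 4617

a_6 = 4617


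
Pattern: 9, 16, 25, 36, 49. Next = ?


Pattern: perfect squares: n²
Terms: 9, 16, 25, 36, 49
Next term = 64

Next term = 64


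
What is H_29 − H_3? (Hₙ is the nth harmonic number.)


Σₖ₌4^29 1/k = 1/4 + 1/5 + 1/6 + ... + 1/29
= 4957048979587/2329089562800
≈ 2.1283

Sum = 4957048979587/2329089562800 ≈ 2.1283


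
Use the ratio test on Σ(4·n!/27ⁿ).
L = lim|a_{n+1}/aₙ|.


aₙ = 4·n!/27^n
a_{n+1}/aₙ = (n+1)!/27^(n+1) × 27^n/n!  (constant 4 cancels)
= (n+1)/27
L = lim(n→∞) (n+1)/27 = ∞
L > 1 → series DIVERGES

Diverges (ratio test: L = ∞ > 1)


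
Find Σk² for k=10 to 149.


Σₖ₌10^149 k² = Σₖ₌₁^149 k² − Σₖ₌₁^9 k²
= 149·150·299/6 − 9·10·19/6
= 1113775 − 285 = 1113490

Σk² = 1113490


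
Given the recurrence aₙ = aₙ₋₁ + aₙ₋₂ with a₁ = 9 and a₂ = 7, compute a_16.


Computing iteratively: 9, 7, 16, 23, 39, 62, 101, 163, 264, 427, 691, 1118, ...
a_16 = 7663

a_16 = 7663


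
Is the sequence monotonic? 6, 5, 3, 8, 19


Differences: -1, -2, 5, 11
Difference at position 3 is +5 (> 0) but position 1 is -1 (< 0) — sequence both rises and falls
→ NOT monotonic

Not monotonic


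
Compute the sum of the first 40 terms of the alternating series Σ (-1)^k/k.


S = -1 + 1/2 - 1/3 + 1/4 - 1/5 + 1/6 - 1/7 + 1/8 ± ...
= -0.6808
(Full series converges to -ln(2) ≈ -0.6931)

S_40 = -0.6808


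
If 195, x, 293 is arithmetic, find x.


AM = (195 + 293)/2 = 488/2 = 244

AM = 244


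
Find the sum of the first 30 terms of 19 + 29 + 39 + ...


aₙ = 19 + (30-1)×10 = 309
Sₙ = n(a₁+aₙ)/2 = 30×(19+309)/2
= 30×328/2 = 4920

S_30 = 4920


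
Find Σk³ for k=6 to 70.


Σₖ₌6^70 k³ = [70·71/2]² − [5·6/2]²
= 6175225 − 225 = 6175000

Σk³ = 6175000


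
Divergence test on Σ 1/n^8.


lim(n→∞) 1/n^8 = 0
lim aₙ = 0 → nth-term test is INCONCLUSIVE
(Need other tests; this is actually a convergent p-series with p=8 > 1)

Inconclusive (lim aₙ = 0; need another test)


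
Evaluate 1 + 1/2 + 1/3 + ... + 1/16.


H_16 = 1/1 + 1/2 + 1/3 + ... + 1/16
= 2436559/720720
≈ 3.3807

H_16 = 2436559/720720 ≈ 3.3807


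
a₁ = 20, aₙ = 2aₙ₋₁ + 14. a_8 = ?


Computing step by step:
a_1 = 20
a_2 = 54
a_3 = 122
a_4 = 258
a_5 = 530
a_6 = 1074
a_7 = 2162
a_8 = 4338


a_8 = 4338


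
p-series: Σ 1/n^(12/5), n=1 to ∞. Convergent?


p-series test: Σ c/n^p converges if p > 1, diverges if p ≤ 1 (constant c > 0 doesn't affect convergence).
p = 12/5
12/5 > 1 → CONVERGES

Converges (p = 12/5 > 1)


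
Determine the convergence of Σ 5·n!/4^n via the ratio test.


aₙ = 5·n!/4^n
a_{n+1}/aₙ = (n+1)!/4^(n+1) × 4^n/n!  (constant 5 cancels)
= (n+1)/4
L = lim(n→∞) (n+1)/4 = ∞
L > 1 → series DIVERGES

Diverges (ratio test: L = ∞ > 1)


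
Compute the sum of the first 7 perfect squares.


n = 7
n(n+1)(2n+1)/6 = 7×8×15/6
= 840/6 = 140

Σk² = 140


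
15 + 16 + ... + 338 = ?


Σₖ₌15^338 k = Σₖ₌₁^338 k − Σₖ₌₁^14 k
= 338·339/2 − 14·15/2
= 57291 − 105 = 57186

Σk = 57186


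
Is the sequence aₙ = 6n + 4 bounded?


aₙ = 6n + 4 → as n→∞, aₙ→∞
No finite upper bound exists
The sequence is UNBOUNDED

Unbounded (aₙ → ∞ as n → ∞)


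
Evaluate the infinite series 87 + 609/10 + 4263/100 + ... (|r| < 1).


S∞ = a₁/(1-r) = 87/(1 - 7/10)
= 87/(3/10)
= 290

S∞ = 290


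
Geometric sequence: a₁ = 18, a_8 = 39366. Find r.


r^(n-1) = aₙ/a₁
r^7 = 39366/18 = 2187
r = 2187^(1/7)
= 3

r = 3


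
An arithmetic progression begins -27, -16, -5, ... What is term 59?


aₙ = a₁ + (n-1)d
= -27 + (59-1)×11
= -27 + 638
= 611

a_59 = 611


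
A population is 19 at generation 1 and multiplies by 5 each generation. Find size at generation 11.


aₙ = a₁·r^(n-1)
= 19×5^10
= 19×9765625
= 185546875

a_11 = 185546875


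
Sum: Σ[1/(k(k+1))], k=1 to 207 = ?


1/(k(k+1)) = 1/k - 1/(k+1) (partial fractions)
Telescoping: Σ = 1 - 1/208 = 207/208

Sum = 207/208


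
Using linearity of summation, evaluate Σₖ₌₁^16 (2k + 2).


Σ(2k+2) = 2·Σk + 2·n
= 2·136 + 2·16
= 272 + 32 = 304

Σ = 304


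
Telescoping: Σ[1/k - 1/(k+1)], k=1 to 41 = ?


Telescoping: adjacent terms cancel.
= 1/1 - 1/42
= 1 - 1/42 = 41/42

Sum = 41/42


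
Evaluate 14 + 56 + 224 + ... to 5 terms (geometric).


Sₙ = 14×(4^5 - 1)/(4 - 1)
= 14×(1024 - 1)/3
= 14×1023/3
= 4774

S_5 = 4774


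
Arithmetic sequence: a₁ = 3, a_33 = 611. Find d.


d = (aₙ - a₁)/(n-1)
= (611 - 3)/(33-1)
= 608/32 = 19

d = 19


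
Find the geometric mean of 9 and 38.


GM = √(9×38) = √342 = 18.4932

GM = 18.4932


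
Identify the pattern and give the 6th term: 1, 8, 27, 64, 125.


Pattern: perfect cubes: n³
Terms: 1, 8, 27, 64, 125
Next term = 216

Next term = 216


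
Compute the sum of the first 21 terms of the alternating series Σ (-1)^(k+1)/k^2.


S = 1 - 1/4 + 1/9 - 1/16 + 1/25 - 1/36 + 1/49 - 1/64 ± ...
= 0.8235
(Full series converges to +π²/12 ≈ +0.8225)

S_21 = 0.8235


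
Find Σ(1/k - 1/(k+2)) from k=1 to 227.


Telescoping with gap 2: two head and two tail terms survive.
= (1 + 1/2) - (1/228 + 1/229)
= 3/2 - 1/228 - 1/229 = 77861/52212

Sum = 77861/52212


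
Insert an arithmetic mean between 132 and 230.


AM = (132 + 230)/2 = 362/2 = 181

AM = 181


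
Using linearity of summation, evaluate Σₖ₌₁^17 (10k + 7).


Σ(10k+7) = 10·Σk + 7·n
= 10·153 + 7·17
= 1530 + 119 = 1649

Σ = 1649


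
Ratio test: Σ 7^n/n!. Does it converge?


aₙ = 7^n/n!
a_{n+1}/aₙ = 7^(n+1)/(n+1)! × n!/7^n
= 7/(n+1)
L = lim(n→∞) 7/(n+1) = 0
L < 1 → series CONVERGES

Converges (ratio test: L = 0 < 1)


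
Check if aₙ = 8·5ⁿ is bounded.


aₙ = 8·5ⁿ → as n→∞, aₙ→∞ (since base 5 > 1)
No finite upper bound exists
The sequence is UNBOUNDED

Unbounded (aₙ → ∞ as n → ∞)


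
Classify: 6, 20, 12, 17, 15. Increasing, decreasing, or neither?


Differences: 14, -8, 5, -2
Difference at position 1 is +14 (> 0) but position 2 is -8 (< 0) — sequence both rises and falls
→ NOT monotonic

Not monotonic


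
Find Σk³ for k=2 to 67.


Σₖ₌2^67 k³ = [67·68/2]² − [1·2/2]²
= 5189284 − 1 = 5189283

Σk³ = 5189283


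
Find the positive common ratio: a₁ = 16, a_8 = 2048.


r^(n-1) = aₙ/a₁
r^7 = 2048/16 = 128
r = 128^(1/7)
= 2

r = 2


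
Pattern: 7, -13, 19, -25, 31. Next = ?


Pattern: alternating sign, magnitude arithmetic (d=6)
Terms: 7, -13, 19, -25, 31
Next term = -37

Next term = -37


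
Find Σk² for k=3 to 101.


Σₖ₌3^101 k² = Σₖ₌₁^101 k² − Σₖ₌₁^2 k²
= 101·102·203/6 − 2·3·5/6
= 348551 − 5 = 348546

Σk² = 348546


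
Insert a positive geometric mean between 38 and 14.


GM = √(38×14) = √532 = 23.0651

GM = 23.0651


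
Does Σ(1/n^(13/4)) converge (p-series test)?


p-series test: Σ c/n^p converges if p > 1, diverges if p ≤ 1 (constant c > 0 doesn't affect convergence).
p = 13/4
13/4 > 1 → CONVERGES

Converges (p = 13/4 > 1)


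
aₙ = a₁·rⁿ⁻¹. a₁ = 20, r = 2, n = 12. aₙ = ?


aₙ = a₁·r^(n-1)
= 20×2^11
= 20×2048
= 40960

a_12 = 40960


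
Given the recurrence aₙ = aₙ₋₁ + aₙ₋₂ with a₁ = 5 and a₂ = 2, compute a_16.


Computing iteratively: 5, 2, 7, 9, 16, 25, 41, 66, 107, 173, 280, 453, ...
a_16 = 3105

a_16 = 3105


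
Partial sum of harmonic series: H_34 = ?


H_34 = 1/1 + 1/2 + 1/3 + ... + 1/34
= 54062195834749/13127595717600
≈ 4.1182

H_34 = 54062195834749/13127595717600 ≈ 4.1182


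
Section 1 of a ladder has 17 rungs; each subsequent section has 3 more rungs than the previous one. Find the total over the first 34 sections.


aₙ = 17 + (34-1)×3 = 116
Sₙ = n(a₁+aₙ)/2 = 34×(17+116)/2
= 34×133/2 = 2261

S_34 = 2261


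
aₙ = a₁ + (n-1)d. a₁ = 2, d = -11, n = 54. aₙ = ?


aₙ = a₁ + (n-1)d
= 2 + (54-1)×-11
= 2 - 583
= -581

a_54 = -581


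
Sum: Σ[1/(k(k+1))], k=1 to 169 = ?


1/(k(k+1)) = 1/k - 1/(k+1) (partial fractions)
Telescoping: Σ = 1 - 1/170 = 169/170

Sum = 169/170


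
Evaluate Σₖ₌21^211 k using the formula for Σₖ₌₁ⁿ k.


Σₖ₌21^211 k = Σₖ₌₁^211 k − Σₖ₌₁^20 k
= 211·212/2 − 20·21/2
= 22366 − 210 = 22156

Σk = 22156


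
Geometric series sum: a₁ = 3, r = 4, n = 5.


Sₙ = 3×(4^5 - 1)/(4 - 1)
= 3×(1024 - 1)/3
= 3×1023/3
= 1023

S_5 = 1023


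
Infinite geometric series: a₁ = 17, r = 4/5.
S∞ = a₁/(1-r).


S∞ = a₁/(1-r) = 17/(1 - 4/5)
= 17/(1/5)
= 85

S∞ = 85


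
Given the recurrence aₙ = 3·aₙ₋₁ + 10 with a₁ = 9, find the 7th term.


Computing step by step:
a_1 = 9
a_2 = 37
a_3 = 121
a_4 = 373
a_5 = 1129
a_6 = 3397
a_7 = 10201


a_7 = 10201


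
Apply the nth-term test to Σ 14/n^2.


lim(n→∞) 14/n^2 = 0
lim aₙ = 0 → nth-term test is INCONCLUSIVE
(Need other tests; this is actually a convergent p-series with p=2 > 1)

Inconclusive (lim aₙ = 0; need another test)


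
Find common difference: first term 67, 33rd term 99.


d = (aₙ - a₁)/(n-1)
= (99 - 67)/(33-1)
= 32/32 = 1

d = 1


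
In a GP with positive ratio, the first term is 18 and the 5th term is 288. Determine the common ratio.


r^(n-1) = aₙ/a₁
r^4 = 288/18 = 16
r = 16^(1/4)
= ±2; taking r > 0 gives r = 2

r = 2


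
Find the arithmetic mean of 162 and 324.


AM = (162 + 324)/2 = 486/2 = 243

AM = 243


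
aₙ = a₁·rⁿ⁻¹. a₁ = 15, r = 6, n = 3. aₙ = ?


aₙ = a₁·r^(n-1)
= 15×6^2
= 15×36
= 540

a_3 = 540


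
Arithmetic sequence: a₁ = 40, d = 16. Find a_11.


aₙ = a₁ + (n-1)d
= 40 + (11-1)×16
= 40 + 160
= 200

a_11 = 200


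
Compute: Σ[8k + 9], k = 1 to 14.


Σ(8k+9) = 8·Σk + 9·n
= 8·105 + 9·14
= 840 + 126 = 966

Σ = 966


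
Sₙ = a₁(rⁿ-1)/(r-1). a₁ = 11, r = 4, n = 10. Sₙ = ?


Sₙ = 11×(4^10 - 1)/(4 - 1)
= 11×(1048576 - 1)/3
= 11×1048575/3
= 3844775

S_10 = 3844775


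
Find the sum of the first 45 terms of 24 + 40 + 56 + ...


aₙ = 24 + (45-1)×16 = 728
Sₙ = n(a₁+aₙ)/2 = 45×(24+728)/2
= 45×752/2 = 16920

S_45 = 16920


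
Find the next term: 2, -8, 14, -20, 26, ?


Pattern: alternating sign, magnitude arithmetic (d=6)
Terms: 2, -8, 14, -20, 26
Next term = -32

Next term = -32


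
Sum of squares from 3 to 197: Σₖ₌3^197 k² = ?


Σₖ₌3^197 k² = Σₖ₌₁^197 k² − Σₖ₌₁^2 k²
= 197·198·395/6 − 2·3·5/6
= 2567895 − 5 = 2567890

Σk² = 2567890


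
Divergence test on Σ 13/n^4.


lim(n→∞) 13/n^4 = 0
lim aₙ = 0 → nth-term test is INCONCLUSIVE
(Need other tests; this is actually a convergent p-series with p=4 > 1)

Inconclusive (lim aₙ = 0; need another test)


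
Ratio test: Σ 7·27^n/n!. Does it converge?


aₙ = 7·27^n/n!
a_{n+1}/aₙ = 27^(n+1)/(n+1)! × n!/27^n  (constant 7 cancels)
= 27/(n+1)
L = lim(n→∞) 27/(n+1) = 0
L < 1 → series CONVERGES

Converges (ratio test: L = 0 < 1)


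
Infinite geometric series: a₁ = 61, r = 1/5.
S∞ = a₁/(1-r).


S∞ = a₁/(1-r) = 61/(1 - 1/5)
= 61/(4/5)
= 305/4

S∞ = 305/4


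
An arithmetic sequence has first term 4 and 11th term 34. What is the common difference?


d = (aₙ - a₁)/(n-1)
= (34 - 4)/(11-1)
= 30/10 = 3

d = 3


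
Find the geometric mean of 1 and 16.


GM = √(1×16) = √16 = 4

GM = 4


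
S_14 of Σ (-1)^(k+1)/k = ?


S = 1 - 1/2 + 1/3 - 1/4 + 1/5 - 1/6 + 1/7 - 1/8 ± ...
= 0.6587
(Full series converges to +ln(2) ≈ +0.6931)

S_14 = 0.6587


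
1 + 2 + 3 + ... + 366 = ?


n(n+1)/2 = 366×367/2 = 134322/2 = 67161

Σk = 67161


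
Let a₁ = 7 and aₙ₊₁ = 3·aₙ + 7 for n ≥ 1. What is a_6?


Computing step by step:
a_1 = 7
a_2 = 28
a_3 = 91
a_4 = 280
a_5 = 847
a_6 = 2548


a_6 = 2548


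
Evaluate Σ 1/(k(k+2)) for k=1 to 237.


1/(k(k+2)) = (1/2)·(1/k - 1/(k+2)) (partial fractions)
Telescoping: Σ = (1/2)·(1 + 1/2 - 1/238 - 1/239) = 42423/56882

Sum = 42423/56882


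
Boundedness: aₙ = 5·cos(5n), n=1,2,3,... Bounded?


For all n, -1 ≤ cos(5n) ≤ 1, so -5 ≤ 5·cos(5n) ≤ 5
Lower bound: -5, Upper bound: 5
The sequence IS bounded

Bounded (-5 ≤ aₙ ≤ 5)


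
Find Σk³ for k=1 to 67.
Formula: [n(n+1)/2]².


n(n+1)/2 = 67×68/2 = 2278
Σk³ = 2278² = 5189284

Σk³ = 5189284


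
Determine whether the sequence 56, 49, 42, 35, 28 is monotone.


Differences: -7, -7, -7, -7
All differences < 0 → strictly DECREASING

Monotonically decreasing


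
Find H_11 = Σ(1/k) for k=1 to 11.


H_11 = 1/1 + 1/2 + 1/3 + ... + 1/11
= 83711/27720
≈ 3.0199

H_11 = 83711/27720 ≈ 3.0199


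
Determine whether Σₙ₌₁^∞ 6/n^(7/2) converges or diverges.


p-series test: Σ c/n^p converges if p > 1, diverges if p ≤ 1 (constant c > 0 doesn't affect convergence).
p = 7/2
7/2 > 1 → CONVERGES

Converges (p = 7/2 > 1)


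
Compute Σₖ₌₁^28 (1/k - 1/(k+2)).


Telescoping with gap 2: two head and two tail terms survive.
= (1 + 1/2) - (1/29 + 1/30)
= 3/2 - 1/29 - 1/30 = 623/435

Sum = 623/435


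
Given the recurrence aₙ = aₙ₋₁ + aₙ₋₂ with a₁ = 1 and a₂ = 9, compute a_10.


Computing iteratively: 1, 9, 10, 19, 29, 48, 77, 125, 202, 327
a_10 = 327

a_10 = 327


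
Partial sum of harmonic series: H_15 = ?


H_15 = 1/1 + 1/2 + 1/3 + ... + 1/15
= 1195757/360360
≈ 3.3182

H_15 = 1195757/360360 ≈ 3.3182


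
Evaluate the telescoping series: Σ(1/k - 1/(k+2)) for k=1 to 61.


Telescoping with gap 2: two head and two tail terms survive.
= (1 + 1/2) - (1/62 + 1/63)
= 3/2 - 1/62 - 1/63 = 2867/1953

Sum = 2867/1953


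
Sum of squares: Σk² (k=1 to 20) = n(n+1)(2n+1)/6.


n = 20
n(n+1)(2n+1)/6 = 20×21×41/6
= 17220/6 = 2870

Σk² = 2870


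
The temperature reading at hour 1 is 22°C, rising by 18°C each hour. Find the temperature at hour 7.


aₙ = a₁ + (n-1)d
= 22 + (7-1)×18
= 22 + 108
= 130

a_7 = 130


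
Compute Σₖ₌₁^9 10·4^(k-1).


Sₙ = 10×(4^9 - 1)/(4 - 1)
= 10×(262144 - 1)/3
= 10×262143/3
= 873810

S_9 = 873810


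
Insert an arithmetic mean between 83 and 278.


AM = (83 + 278)/2 = 361/2 = 180.5

AM = 180.5


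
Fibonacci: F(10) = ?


Fibonacci sequence: 1, 1, 2, 3, 5, 8, 13, 21, 34, 55
F(10) = 55

F(10) = 55


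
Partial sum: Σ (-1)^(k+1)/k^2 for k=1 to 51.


S = 1 - 1/4 + 1/9 - 1/16 + 1/25 - 1/36 + 1/49 - 1/64 ± ...
= 0.8227
(Full series converges to +π²/12 ≈ +0.8225)

S_51 = 0.8227


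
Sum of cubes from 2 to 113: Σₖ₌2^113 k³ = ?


Σₖ₌2^113 k³ = [113·114/2]² − [1·2/2]²
= 41486481 − 1 = 41486480

Σk³ = 41486480


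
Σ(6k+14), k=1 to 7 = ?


Σ(6k+14) = 6·Σk + 14·n
= 6·28 + 14·7
= 168 + 98 = 266

Σ = 266


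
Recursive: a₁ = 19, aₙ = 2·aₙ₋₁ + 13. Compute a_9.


Computing step by step:
a_1 = 19
a_2 = 51
a_3 = 115
a_4 = 243
a_5 = 499
a_6 = 1011
a_7 = 2035
a_8 = 4083
a_9 = 8179


a_9 = 8179


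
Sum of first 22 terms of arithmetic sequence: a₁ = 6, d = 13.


aₙ = 6 + (22-1)×13 = 279
Sₙ = n(a₁+aₙ)/2 = 22×(6+279)/2
= 22×285/2 = 3135

S_22 = 3135


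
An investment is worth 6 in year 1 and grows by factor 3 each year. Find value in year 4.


aₙ = a₁·r^(n-1)
= 6×3^3
= 6×27
= 162

a_4 = 162


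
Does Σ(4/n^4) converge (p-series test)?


p-series test: Σ c/n^p converges if p > 1, diverges if p ≤ 1 (constant c > 0 doesn't affect convergence).
p = 4
4 > 1 → CONVERGES

Converges (p = 4 > 1)


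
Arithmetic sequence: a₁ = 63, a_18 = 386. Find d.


d = (aₙ - a₁)/(n-1)
= (386 - 63)/(18-1)
= 323/17 = 19

d = 19


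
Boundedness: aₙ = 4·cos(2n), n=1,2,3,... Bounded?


For all n, -1 ≤ cos(2n) ≤ 1, so -4 ≤ 4·cos(2n) ≤ 4
Lower bound: -4, Upper bound: 4
The sequence IS bounded

Bounded (-4 ≤ aₙ ≤ 4)


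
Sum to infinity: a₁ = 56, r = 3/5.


S∞ = a₁/(1-r) = 56/(1 - 3/5)
= 56/(2/5)
= 140

S∞ = 140


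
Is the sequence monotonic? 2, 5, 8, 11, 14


Differences: 3, 3, 3, 3
All differences > 0 → strictly INCREASING

Monotonically increasing


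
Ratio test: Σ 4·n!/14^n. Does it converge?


aₙ = 4·n!/14^n
a_{n+1}/aₙ = (n+1)!/14^(n+1) × 14^n/n!  (constant 4 cancels)
= (n+1)/14
L = lim(n→∞) (n+1)/14 = ∞
L > 1 → series DIVERGES

Diverges (ratio test: L = ∞ > 1)


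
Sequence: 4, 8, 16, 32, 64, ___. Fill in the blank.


Pattern: geometric (r=2)
Terms: 4, 8, 16, 32, 64
Next term = 128

Next term = 128


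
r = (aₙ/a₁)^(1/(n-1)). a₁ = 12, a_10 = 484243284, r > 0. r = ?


r^(n-1) = aₙ/a₁
r^9 = 484243284/12 = 40353607
r = 40353607^(1/9)
= 7

r = 7


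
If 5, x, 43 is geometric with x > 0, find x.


GM = √(5×43) = √215 = 14.6629

GM = 14.6629


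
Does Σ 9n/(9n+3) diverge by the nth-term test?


lim(n→∞) 9n/(9n+3) = 9/9 = 1  (divide numerator and denominator by n)
lim aₙ = 1 ≠ 0 → series DIVERGES

Diverges (lim aₙ = 1 ≠ 0)


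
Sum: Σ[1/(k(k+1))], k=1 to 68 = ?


1/(k(k+1)) = 1/k - 1/(k+1) (partial fractions)
Telescoping: Σ = 1 - 1/69 = 68/69

Sum = 68/69


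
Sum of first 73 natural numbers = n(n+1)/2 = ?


n(n+1)/2 = 73×74/2 = 5402/2 = 2701

Σk = 2701


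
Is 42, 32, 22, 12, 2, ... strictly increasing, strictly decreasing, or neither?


Differences: -10, -10, -10, -10
All differences < 0 → strictly DECREASING

Monotonically decreasing


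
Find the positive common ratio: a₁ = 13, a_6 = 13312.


r^(n-1) = aₙ/a₁
r^5 = 13312/13 = 1024
r = 1024^(1/5)
= 4

r = 4


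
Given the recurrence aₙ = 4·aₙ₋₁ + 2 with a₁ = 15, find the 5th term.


Computing step by step:
a_1 = 15
a_2 = 62
a_3 = 250
a_4 = 1002
a_5 = 4010


a_5 = 4010


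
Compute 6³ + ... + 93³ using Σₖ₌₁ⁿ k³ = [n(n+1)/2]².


Σₖ₌6^93 k³ = [93·94/2]² − [5·6/2]²
= 19105641 − 225 = 19105416

Σk³ = 19105416


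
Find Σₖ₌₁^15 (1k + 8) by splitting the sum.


Σ(1k+8) = 1·Σk + 8·n
= 1·120 + 8·15
= 120 + 120 = 240

Σ = 240


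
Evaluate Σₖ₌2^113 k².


Σₖ₌2^113 k² = Σₖ₌₁^113 k² − Σₖ₌₁^1 k²
= 113·114·227/6 − 1·2·3/6
= 487369 − 1 = 487368

Σk² = 487368


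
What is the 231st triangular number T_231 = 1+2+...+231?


n(n+1)/2 = 231×232/2 = 53592/2 = 26796

Σk = 26796


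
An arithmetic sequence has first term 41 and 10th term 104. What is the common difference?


d = (aₙ - a₁)/(n-1)
= (104 - 41)/(10-1)
= 63/9 = 7

d = 7


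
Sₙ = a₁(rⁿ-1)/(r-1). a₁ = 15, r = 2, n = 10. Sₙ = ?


Sₙ = 15×(2^10 - 1)/(2 - 1)
= 15×(1024 - 1)/1
= 15×1023/1
= 15345

S_10 = 15345


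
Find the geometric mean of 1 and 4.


GM = √(1×4) = √4 = 2

GM = 2


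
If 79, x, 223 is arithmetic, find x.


AM = (79 + 223)/2 = 302/2 = 151

AM = 151


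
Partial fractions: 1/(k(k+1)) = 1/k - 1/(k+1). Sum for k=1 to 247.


1/(k(k+1)) = 1/k - 1/(k+1) (partial fractions)
Telescoping: Σ = 1 - 1/248 = 247/248

Sum = 247/248


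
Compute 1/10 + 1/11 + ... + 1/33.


Σₖ₌10^33 1/k = 1/10 + 1/11 + 1/12 + ... + 1/33
= 16538538542329/13127595717600
≈ 1.2598

Sum = 16538538542329/13127595717600 ≈ 1.2598


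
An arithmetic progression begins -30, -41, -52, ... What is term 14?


aₙ = a₁ + (n-1)d
= -30 + (14-1)×-11
= -30 - 143
= -173

a_14 = -173


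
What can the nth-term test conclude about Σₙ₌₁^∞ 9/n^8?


lim(n→∞) 9/n^8 = 0
lim aₙ = 0 → nth-term test is INCONCLUSIVE
(Need other tests; this is actually a convergent p-series with p=8 > 1)

Inconclusive (lim aₙ = 0; need another test)


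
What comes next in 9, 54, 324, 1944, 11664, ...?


Pattern: geometric (r=6)
Terms: 9, 54, 324, 1944, 11664
Next term = 69984

Next term = 69984


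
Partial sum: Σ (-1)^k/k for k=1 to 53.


S = -1 + 1/2 - 1/3 + 1/4 - 1/5 + 1/6 - 1/7 + 1/8 ± ...
= -0.7025
(Full series converges to -ln(2) ≈ -0.6931)

S_53 = -0.7025


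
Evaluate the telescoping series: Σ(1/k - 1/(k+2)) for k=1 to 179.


Telescoping with gap 2: two head and two tail terms survive.
= (1 + 1/2) - (1/180 + 1/181)
= 3/2 - 1/180 - 1/181 = 48509/32580

Sum = 48509/32580


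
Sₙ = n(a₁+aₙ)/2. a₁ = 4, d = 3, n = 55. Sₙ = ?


aₙ = 4 + (55-1)×3 = 166
Sₙ = n(a₁+aₙ)/2 = 55×(4+166)/2
= 55×170/2 = 4675

S_55 = 4675


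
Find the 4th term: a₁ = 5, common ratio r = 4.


aₙ = a₁·r^(n-1)
= 5×4^3
= 5×64
= 320

a_4 = 320


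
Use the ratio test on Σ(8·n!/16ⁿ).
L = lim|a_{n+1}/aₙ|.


aₙ = 8·n!/16^n
a_{n+1}/aₙ = (n+1)!/16^(n+1) × 16^n/n!  (constant 8 cancels)
= (n+1)/16
L = lim(n→∞) (n+1)/16 = ∞
L > 1 → series DIVERGES

Diverges (ratio test: L = ∞ > 1)


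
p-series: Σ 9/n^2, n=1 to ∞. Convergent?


p-series test: Σ c/n^p converges if p > 1, diverges if p ≤ 1 (constant c > 0 doesn't affect convergence).
p = 2
2 > 1 → CONVERGES

Converges (p = 2 > 1)


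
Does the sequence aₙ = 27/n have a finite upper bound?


a₁ = 27, a₂ = 27/2, a₃ = 27/3, ...
0 < aₙ ≤ 27 for all n ≥ 1
Lower bound: 0, Upper bound: 27
The sequence IS bounded

Bounded (0 < aₙ ≤ 27)


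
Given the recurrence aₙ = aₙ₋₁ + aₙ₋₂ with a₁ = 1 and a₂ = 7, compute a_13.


Computing iteratively: 1, 7, 8, 15, 23, 38, 61, 99, 160, 259, 419, 678, ...
a_13 = 1097

a_13 = 1097


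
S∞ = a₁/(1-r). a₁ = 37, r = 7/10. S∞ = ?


S∞ = a₁/(1-r) = 37/(1 - 7/10)
= 37/(3/10)
= 370/3

S∞ = 370/3


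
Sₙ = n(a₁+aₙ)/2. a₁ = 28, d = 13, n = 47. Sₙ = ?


aₙ = 28 + (47-1)×13 = 626
Sₙ = n(a₁+aₙ)/2 = 47×(28+626)/2
= 47×654/2 = 15369

S_47 = 15369


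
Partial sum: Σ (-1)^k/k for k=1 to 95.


S = -1 + 1/2 - 1/3 + 1/4 - 1/5 + 1/6 - 1/7 + 1/8 ± ...
= -0.6984
(Full series converges to -ln(2) ≈ -0.6931)

S_95 = -0.6984


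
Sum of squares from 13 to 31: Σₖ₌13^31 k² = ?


Σₖ₌13^31 k² = Σₖ₌₁^31 k² − Σₖ₌₁^12 k²
= 31·32·63/6 − 12·13·25/6
= 10416 − 650 = 9766

Σk² = 9766


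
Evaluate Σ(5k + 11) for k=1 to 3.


Σ(5k+11) = 5·Σk + 11·n
= 5·6 + 11·3
= 30 + 33 = 63

Σ = 63


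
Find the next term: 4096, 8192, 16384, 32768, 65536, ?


Pattern: powers of 2: 2ⁿ
Terms: 4096, 8192, 16384, 32768, 65536
Next term = 131072

Next term = 131072


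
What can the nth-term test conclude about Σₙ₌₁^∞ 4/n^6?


lim(n→∞) 4/n^6 = 0
lim aₙ = 0 → nth-term test is INCONCLUSIVE
(Need other tests; this is actually a convergent p-series with p=6 > 1)

Inconclusive (lim aₙ = 0; need another test)


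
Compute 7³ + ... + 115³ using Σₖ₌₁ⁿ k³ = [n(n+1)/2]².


Σₖ₌7^115 k³ = [115·116/2]² − [6·7/2]²
= 44488900 − 441 = 44488459

Σk³ = 44488459


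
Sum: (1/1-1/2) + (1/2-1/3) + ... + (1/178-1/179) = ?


Telescoping: adjacent terms cancel.
= 1/1 - 1/179
= 1 - 1/179 = 178/179

Sum = 178/179


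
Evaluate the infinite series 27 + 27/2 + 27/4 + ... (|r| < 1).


S∞ = a₁/(1-r) = 27/(1 - 1/2)
= 27/(1/2)
= 54

S∞ = 54


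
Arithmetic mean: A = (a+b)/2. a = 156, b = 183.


AM = (156 + 183)/2 = 339/2 = 169.5

AM = 169.5


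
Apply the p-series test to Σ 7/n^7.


p-series test: Σ c/n^p converges if p > 1, diverges if p ≤ 1 (constant c > 0 doesn't affect convergence).
p = 7
7 > 1 → CONVERGES

Converges (p = 7 > 1)


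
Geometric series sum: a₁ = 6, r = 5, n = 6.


Sₙ = 6×(5^6 - 1)/(5 - 1)
= 6×(15625 - 1)/4
= 6×15624/4
= 23436

S_6 = 23436


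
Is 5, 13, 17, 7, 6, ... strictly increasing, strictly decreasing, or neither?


Differences: 8, 4, -10, -1
Difference at position 1 is +8 (> 0) but position 3 is -10 (< 0) — sequence both rises and falls
→ NOT monotonic

Not monotonic


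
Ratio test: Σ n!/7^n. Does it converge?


aₙ = n!/7^n
a_{n+1}/aₙ = (n+1)!/7^(n+1) × 7^n/n!
= (n+1)/7
L = lim(n→∞) (n+1)/7 = ∞
L > 1 → series DIVERGES

Diverges (ratio test: L = ∞ > 1)


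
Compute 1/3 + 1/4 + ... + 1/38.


Σₖ₌3^38 1/k = 1/3 + 1/4 + 1/5 + ... + 1/38
= 1324999407147433/485721041551200
≈ 2.7279

Sum = 1324999407147433/485721041551200 ≈ 2.7279


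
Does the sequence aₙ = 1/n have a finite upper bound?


a₁ = 1, a₂ = 1/2, a₃ = 1/3, ...
0 < aₙ ≤ 1 for all n ≥ 1
Lower bound: 0, Upper bound: 1
The sequence IS bounded

Bounded (0 < aₙ ≤ 1)


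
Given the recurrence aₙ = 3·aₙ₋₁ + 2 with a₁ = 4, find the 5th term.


Computing step by step:
a_1 = 4
a_2 = 14
a_3 = 44
a_4 = 134
a_5 = 404


a_5 = 404


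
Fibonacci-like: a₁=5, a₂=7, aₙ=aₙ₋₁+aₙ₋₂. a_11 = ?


Computing iteratively: 5, 7, 12, 19, 31, 50, 81, 131, 212, 343, 555
a_11 = 555

a_11 = 555


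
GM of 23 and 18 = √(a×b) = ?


GM = √(23×18) = √414 = 20.347

GM = 20.347


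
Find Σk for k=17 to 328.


Σₖ₌17^328 k = Σₖ₌₁^328 k − Σₖ₌₁^16 k
= 328·329/2 − 16·17/2
= 53956 − 136 = 53820

Σk = 53820


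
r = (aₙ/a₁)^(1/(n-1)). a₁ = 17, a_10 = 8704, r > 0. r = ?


r^(n-1) = aₙ/a₁
r^9 = 8704/17 = 512
r = 512^(1/9)
= 2

r = 2


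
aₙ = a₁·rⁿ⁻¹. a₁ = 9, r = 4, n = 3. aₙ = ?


aₙ = a₁·r^(n-1)
= 9×4^2
= 9×16
= 144

a_3 = 144


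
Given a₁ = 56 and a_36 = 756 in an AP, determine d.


d = (aₙ - a₁)/(n-1)
= (756 - 56)/(36-1)
= 700/35 = 20

d = 20


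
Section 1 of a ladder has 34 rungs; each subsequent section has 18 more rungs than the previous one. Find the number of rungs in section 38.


aₙ = a₁ + (n-1)d
= 34 + (38-1)×18
= 34 + 666
= 700

a_38 = 700


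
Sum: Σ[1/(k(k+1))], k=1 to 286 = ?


1/(k(k+1)) = 1/k - 1/(k+1) (partial fractions)
Telescoping: Σ = 1 - 1/287 = 286/287

Sum = 286/287


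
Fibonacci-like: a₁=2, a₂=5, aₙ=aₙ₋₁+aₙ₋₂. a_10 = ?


Computing iteratively: 2, 5, 7, 12, 19, 31, 50, 81, 131, 212
a_10 = 212

a_10 = 212


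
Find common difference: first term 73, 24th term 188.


d = (aₙ - a₁)/(n-1)
= (188 - 73)/(24-1)
= 115/23 = 5

d = 5


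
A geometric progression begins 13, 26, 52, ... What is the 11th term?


aₙ = a₁·r^(n-1)
= 13×2^10
= 13×1024
= 13312

a_11 = 13312


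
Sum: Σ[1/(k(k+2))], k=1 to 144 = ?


1/(k(k+2)) = (1/2)·(1/k - 1/(k+2)) (partial fractions)
Telescoping: Σ = (1/2)·(1 + 1/2 - 1/145 - 1/146) = 7866/10585

Sum = 7866/10585


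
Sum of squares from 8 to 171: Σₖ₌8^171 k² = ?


Σₖ₌8^171 k² = Σₖ₌₁^171 k² − Σₖ₌₁^7 k²
= 171·172·343/6 − 7·8·15/6
= 1681386 − 140 = 1681246

Σk² = 1681246


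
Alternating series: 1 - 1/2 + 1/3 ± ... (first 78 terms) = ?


S = 1 - 1/2 + 1/3 - 1/4 + 1/5 - 1/6 + 1/7 - 1/8 ± ...
= 0.6868
(Full series converges to +ln(2) ≈ +0.6931)

S_78 = 0.6868


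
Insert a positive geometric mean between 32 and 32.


GM = √(32×32) = √1024 = 32

GM = 32


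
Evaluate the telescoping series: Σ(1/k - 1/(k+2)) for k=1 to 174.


Telescoping with gap 2: two head and two tail terms survive.
= (1 + 1/2) - (1/175 + 1/176)
= 3/2 - 1/175 - 1/176 = 45849/30800

Sum = 45849/30800
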